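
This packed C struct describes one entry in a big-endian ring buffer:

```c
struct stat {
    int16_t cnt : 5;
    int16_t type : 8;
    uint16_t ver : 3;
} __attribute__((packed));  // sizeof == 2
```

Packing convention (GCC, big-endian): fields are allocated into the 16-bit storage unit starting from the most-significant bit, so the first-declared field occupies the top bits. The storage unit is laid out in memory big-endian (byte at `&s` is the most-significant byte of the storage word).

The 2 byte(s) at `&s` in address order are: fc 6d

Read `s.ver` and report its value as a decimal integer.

[0]=0xfc [1]=0x6d (big-endian) → word 0xfc6d
cnt [11+:5] = (word>>11) & 0x1f = 31
type [3+:8] = (word>>3) & 0xff = 141
ver [0+:3] = (word>>0) & 0x7 = 5  ←

5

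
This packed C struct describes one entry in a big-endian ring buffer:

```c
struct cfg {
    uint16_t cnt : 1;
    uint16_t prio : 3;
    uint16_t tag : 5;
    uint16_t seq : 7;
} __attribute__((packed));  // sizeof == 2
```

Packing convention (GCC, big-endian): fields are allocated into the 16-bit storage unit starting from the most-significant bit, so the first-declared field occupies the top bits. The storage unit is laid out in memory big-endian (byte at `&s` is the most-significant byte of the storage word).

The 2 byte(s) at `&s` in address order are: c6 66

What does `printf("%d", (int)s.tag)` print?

[0]=0xc6 [1]=0x66 (big-endian) → word 0xc666
cnt:1 @ bit 15 → (0xc666>>15)&0x1 = 0x1
prio:3 @ bit 12 → (0xc666>>12)&0x7 = 0x4
tag:5 @ bit 7 → (0xc666>>7)&0x1f = 0xc  ←
seq:7 @ bit 0 → (0xc666>>0)&0x7f = 0x66

12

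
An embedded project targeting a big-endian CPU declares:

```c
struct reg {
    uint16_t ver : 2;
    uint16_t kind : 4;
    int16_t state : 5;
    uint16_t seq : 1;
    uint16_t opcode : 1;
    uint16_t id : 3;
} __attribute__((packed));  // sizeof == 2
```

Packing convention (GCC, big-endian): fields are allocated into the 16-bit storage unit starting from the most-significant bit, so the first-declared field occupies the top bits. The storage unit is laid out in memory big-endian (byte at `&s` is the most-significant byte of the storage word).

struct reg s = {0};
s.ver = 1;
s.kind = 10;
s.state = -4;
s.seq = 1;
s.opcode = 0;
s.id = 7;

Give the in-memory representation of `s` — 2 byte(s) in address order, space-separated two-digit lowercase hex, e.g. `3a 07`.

[14+:2] ver=1 & 0x3 = 0x1; word=0x4000
[10+:4] kind=10 & 0xf = 0xa; word=0x6800
[5+:5] state=-4 & 0x1f = 0x1c; word=0x6b80
[4+:1] seq=1 & 0x1 = 0x1; word=0x6b90
[3+:1] opcode=0 & 0x1 = 0x0; word=0x6b90
[0+:3] id=7 & 0x7 = 0x7; word=0x6b97
word = 0x6b97 → big-endian bytes:
  [0]=0x6b  [1]=0x97

6b 97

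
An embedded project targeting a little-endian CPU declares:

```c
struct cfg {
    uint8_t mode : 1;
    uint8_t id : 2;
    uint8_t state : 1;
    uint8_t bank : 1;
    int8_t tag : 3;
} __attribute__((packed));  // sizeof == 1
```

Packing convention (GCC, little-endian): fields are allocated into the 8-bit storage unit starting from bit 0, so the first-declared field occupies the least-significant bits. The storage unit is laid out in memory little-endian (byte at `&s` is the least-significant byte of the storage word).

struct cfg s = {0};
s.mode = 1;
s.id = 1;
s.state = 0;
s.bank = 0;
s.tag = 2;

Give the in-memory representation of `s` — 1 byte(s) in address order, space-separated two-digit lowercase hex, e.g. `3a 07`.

mode (1b) val=1 bits=0x1 at bit 0: 0x01
id (2b) val=1 bits=0x1 at bit 1: 0x03
state (1b) val=0 bits=0x0 at bit 3: 0x03
bank (1b) val=0 bits=0x0 at bit 4: 0x03
tag (3b) val=2 bits=0x2 at bit 5: 0x43
word = 0x43 → little-endian bytes:
  [0]=0x43

43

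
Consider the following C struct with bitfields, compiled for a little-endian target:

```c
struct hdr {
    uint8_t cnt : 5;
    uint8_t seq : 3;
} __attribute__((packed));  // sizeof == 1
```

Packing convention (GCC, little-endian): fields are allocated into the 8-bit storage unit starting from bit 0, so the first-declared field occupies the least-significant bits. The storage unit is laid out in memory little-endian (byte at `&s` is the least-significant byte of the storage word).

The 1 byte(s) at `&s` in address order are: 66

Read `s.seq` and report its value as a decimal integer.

[0]=0x66 (little-endian) → word 0x66
cnt:5 @ bit 0 → (0x66>>0)&0x1f = 0x6
seq:3 @ bit 5 → (0x66>>5)&0x7 = 0x3  ←

3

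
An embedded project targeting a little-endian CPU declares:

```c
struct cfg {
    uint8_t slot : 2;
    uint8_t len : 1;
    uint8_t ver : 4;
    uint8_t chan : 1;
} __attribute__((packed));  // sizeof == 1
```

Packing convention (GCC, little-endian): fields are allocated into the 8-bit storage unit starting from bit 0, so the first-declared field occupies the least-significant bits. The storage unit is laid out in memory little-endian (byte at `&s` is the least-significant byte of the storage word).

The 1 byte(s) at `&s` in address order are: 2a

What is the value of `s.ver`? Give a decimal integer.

5

[0]=0x2a (little-endian) → word 0x2a
slot [0+:2] = (word>>0) & 0x3 = 2
len [2+:1] = (word>>2) & 0x1 = 0
ver [3+:4] = (word>>3) & 0xf = 5  ←
chan [7+:1] = (word>>7) & 0x1 = 0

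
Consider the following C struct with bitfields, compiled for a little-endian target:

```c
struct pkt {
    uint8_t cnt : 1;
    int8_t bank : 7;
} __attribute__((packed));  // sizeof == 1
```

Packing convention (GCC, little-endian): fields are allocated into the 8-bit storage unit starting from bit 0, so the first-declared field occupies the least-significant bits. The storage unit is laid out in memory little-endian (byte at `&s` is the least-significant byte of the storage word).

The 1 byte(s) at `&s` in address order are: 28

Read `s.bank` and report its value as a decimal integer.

20

[0]=0x28 (little-endian) → word 0x28
cnt [0+:1] = (word>>0) & 0x1 = 0
bank [1+:7] = (word>>1) & 0x7f = 20  ←
bank signed 7b, MSB=0: value = 20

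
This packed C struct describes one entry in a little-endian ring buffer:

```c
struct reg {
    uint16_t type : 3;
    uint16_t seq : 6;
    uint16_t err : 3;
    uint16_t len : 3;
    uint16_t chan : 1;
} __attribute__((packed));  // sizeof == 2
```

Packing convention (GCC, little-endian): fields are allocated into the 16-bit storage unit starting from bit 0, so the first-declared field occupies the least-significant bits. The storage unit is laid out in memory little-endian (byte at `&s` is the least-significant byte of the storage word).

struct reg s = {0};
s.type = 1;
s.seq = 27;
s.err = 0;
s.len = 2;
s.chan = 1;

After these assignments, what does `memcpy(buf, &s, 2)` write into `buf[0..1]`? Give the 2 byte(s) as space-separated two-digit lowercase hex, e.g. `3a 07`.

[0+:3] type=1 & 0x7 = 0x1; word=0x0001
[3+:6] seq=27 & 0x3f = 0x1b; word=0x00d9
[9+:3] err=0 & 0x7 = 0x0; word=0x00d9
[12+:3] len=2 & 0x7 = 0x2; word=0x20d9
[15+:1] chan=1 & 0x1 = 0x1; word=0xa0d9
word = 0xa0d9 → little-endian bytes:
  [0]=0xd9  [1]=0xa0

d9 a0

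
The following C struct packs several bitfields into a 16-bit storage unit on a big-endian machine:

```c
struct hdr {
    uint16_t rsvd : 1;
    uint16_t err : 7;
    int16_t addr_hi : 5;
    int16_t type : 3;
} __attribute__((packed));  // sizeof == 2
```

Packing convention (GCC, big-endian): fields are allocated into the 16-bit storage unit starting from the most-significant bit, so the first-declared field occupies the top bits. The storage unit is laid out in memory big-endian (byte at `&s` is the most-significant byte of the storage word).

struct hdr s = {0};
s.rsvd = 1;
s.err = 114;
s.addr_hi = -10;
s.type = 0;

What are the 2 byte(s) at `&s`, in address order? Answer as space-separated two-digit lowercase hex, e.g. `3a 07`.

[15+:1] rsvd=1 & 0x1 = 0x1; word=0x8000
[8+:7] err=114 & 0x7f = 0x72; word=0xf200
[3+:5] addr_hi=-10 & 0x1f = 0x16; word=0xf2b0
[0+:3] type=0 & 0x7 = 0x0; word=0xf2b0
word = 0xf2b0 → big-endian bytes:
  [0]=0xf2  [1]=0xb0

f2 b0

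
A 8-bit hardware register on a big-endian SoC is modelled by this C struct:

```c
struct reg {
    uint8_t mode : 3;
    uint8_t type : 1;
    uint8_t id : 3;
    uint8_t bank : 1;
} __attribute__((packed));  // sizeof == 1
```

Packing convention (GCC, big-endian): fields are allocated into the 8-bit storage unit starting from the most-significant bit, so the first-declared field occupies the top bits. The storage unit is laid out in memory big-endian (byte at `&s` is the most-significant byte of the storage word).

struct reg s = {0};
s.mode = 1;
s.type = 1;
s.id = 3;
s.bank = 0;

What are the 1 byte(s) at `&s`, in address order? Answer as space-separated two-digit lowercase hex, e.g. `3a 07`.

36

[5+:3] mode=1 & 0x7 = 0x1; word=0x20
[4+:1] type=1 & 0x1 = 0x1; word=0x30
[1+:3] id=3 & 0x7 = 0x3; word=0x36
[0+:1] bank=0 & 0x1 = 0x0; word=0x36
word = 0x36 → big-endian bytes:
  [0]=0x36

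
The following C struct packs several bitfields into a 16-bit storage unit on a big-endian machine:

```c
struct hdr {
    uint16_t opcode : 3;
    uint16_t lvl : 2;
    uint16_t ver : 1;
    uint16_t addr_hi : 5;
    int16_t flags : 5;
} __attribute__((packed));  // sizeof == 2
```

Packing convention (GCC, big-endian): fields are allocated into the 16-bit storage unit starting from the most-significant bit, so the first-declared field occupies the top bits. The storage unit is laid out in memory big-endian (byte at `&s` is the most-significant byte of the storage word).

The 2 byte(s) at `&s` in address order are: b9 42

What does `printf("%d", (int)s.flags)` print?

2

[0]=0xb9 [1]=0x42 (big-endian) → word 0xb942
opcode [13+:3] = (word>>13) & 0x7 = 5
lvl [11+:2] = (word>>11) & 0x3 = 3
ver [10+:1] = (word>>10) & 0x1 = 0
addr_hi [5+:5] = (word>>5) & 0x1f = 10
flags [0+:5] = (word>>0) & 0x1f = 2  ←
flags signed 5b, MSB=0: value = 2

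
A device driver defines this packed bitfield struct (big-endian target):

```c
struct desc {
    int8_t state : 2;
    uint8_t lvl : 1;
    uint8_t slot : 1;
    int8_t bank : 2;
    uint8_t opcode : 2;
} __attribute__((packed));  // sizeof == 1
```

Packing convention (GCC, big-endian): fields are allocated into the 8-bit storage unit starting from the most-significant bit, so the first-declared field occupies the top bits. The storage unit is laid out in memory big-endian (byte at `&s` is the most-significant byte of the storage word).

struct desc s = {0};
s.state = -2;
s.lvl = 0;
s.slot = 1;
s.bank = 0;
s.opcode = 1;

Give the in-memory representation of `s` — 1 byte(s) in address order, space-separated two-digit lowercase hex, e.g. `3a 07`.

state (2b) val=-2 bits=0x2 at bit 6: 0x80
lvl (1b) val=0 bits=0x0 at bit 5: 0x80
slot (1b) val=1 bits=0x1 at bit 4: 0x90
bank (2b) val=0 bits=0x0 at bit 2: 0x90
opcode (2b) val=1 bits=0x1 at bit 0: 0x91
word = 0x91 → big-endian bytes:
  [0]=0x91

91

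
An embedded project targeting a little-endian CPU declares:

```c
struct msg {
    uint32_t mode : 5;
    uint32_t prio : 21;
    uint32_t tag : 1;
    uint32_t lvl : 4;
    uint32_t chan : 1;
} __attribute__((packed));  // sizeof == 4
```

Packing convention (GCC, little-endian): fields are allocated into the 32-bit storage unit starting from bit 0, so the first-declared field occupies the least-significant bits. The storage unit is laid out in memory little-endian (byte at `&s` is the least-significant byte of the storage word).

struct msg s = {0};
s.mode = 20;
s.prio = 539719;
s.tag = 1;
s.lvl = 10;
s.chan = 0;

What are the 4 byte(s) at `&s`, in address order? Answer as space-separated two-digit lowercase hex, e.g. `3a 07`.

mode (5b) val=20 bits=0x14 at bit 0: 0x00000014
prio (21b) val=539719 bits=0x83c47 at bit 5: 0x010788f4
tag (1b) val=1 bits=0x1 at bit 26: 0x050788f4
lvl (4b) val=10 bits=0xa at bit 27: 0x550788f4
chan (1b) val=0 bits=0x0 at bit 31: 0x550788f4
word = 0x550788f4 → little-endian bytes:
  [0]=0xf4  [1]=0x88  [2]=0x07  [3]=0x55

f4 88 07 55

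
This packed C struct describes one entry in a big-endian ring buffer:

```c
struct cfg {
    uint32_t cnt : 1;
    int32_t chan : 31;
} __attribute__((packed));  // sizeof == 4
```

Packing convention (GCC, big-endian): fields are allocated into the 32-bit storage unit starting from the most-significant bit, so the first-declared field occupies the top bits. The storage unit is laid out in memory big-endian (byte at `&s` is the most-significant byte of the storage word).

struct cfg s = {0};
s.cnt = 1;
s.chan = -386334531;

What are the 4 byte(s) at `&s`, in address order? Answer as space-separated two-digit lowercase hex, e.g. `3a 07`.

cnt (1b) val=1 bits=0x1 at bit 31: 0x80000000
chan (31b) val=-386334531 bits=0x68f900bd at bit 0: 0xe8f900bd
word = 0xe8f900bd → big-endian bytes:
  [0]=0xe8  [1]=0xf9  [2]=0x00  [3]=0xbd

e8 f9 00 bd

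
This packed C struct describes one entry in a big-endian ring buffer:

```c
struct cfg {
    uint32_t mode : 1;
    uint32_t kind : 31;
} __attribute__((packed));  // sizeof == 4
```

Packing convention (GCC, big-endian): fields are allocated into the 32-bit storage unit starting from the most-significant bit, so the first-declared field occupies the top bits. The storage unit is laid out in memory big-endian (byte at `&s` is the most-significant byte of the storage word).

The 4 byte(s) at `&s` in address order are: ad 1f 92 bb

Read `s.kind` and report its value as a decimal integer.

[0]=0xad [1]=0x1f [2]=0x92 [3]=0xbb (big-endian) → word 0xad1f92bb
mode [31+:1] = (word>>31) & 0x1 = 1
kind [0+:31] = (word>>0) & 0x7fffffff = 757043899  ←

757043899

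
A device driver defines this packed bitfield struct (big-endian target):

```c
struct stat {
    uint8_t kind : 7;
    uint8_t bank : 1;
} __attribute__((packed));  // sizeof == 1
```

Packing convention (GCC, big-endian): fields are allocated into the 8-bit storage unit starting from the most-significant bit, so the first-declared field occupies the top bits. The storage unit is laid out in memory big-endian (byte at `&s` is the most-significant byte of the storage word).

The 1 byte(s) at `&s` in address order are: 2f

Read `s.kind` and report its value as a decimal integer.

23

[0]=0x2f (big-endian) → word 0x2f
kind [1+:7] = (word>>1) & 0x7f = 23  ←
bank [0+:1] = (word>>0) & 0x1 = 1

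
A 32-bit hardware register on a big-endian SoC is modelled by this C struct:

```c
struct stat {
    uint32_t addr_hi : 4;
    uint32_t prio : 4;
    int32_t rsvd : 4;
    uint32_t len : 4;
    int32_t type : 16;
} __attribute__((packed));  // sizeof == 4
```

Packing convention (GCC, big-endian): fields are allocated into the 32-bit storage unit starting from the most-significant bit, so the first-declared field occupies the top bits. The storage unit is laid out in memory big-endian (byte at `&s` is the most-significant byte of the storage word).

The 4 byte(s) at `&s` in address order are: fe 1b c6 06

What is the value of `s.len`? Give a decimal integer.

11

[0]=0xfe [1]=0x1b [2]=0xc6 [3]=0x06 (big-endian) → word 0xfe1bc606
addr_hi [28+:4] = (word>>28) & 0xf = 15
prio [24+:4] = (word>>24) & 0xf = 14
rsvd [20+:4] = (word>>20) & 0xf = 1
len [16+:4] = (word>>16) & 0xf = 11  ←
type [0+:16] = (word>>0) & 0xffff = 50694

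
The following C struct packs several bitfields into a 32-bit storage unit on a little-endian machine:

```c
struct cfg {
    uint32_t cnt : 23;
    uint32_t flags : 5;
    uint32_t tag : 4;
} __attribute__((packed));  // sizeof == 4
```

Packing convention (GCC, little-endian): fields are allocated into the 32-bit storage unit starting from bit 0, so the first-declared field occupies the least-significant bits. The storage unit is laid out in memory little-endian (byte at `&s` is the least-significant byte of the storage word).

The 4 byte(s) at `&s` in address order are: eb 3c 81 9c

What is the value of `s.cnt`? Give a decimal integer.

[0]=0xeb [1]=0x3c [2]=0x81 [3]=0x9c (little-endian) → word 0x9c813ceb
cnt [0+:23] = (word>>0) & 0x7fffff = 81131  ←
flags [23+:5] = (word>>23) & 0x1f = 25
tag [28+:4] = (word>>28) & 0xf = 9

81131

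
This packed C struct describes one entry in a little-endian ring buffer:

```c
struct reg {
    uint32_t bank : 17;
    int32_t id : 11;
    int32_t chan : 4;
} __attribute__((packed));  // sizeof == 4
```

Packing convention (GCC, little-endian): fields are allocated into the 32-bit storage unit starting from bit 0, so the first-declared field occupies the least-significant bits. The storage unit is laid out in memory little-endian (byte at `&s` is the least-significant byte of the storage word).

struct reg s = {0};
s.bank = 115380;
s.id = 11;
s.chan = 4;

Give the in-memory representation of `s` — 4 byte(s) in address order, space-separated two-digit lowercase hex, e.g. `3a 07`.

b4 c2 17 40

bank:17 = 115380 → 0x1c2b4 << 0 → word 0x0001c2b4
id:11 = 11 → 0xb << 17 → word 0x0017c2b4
chan:4 = 4 → 0x4 << 28 → word 0x4017c2b4
word = 0x4017c2b4 → little-endian bytes:
  [0]=0xb4  [1]=0xc2  [2]=0x17  [3]=0x40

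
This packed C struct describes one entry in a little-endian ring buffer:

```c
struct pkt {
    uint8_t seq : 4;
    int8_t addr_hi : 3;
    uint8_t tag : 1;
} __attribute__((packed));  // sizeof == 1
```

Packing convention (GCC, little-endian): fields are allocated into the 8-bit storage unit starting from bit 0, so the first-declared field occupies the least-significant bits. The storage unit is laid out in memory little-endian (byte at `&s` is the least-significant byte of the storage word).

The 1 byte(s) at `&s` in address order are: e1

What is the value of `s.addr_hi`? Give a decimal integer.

-2

[0]=0xe1 (little-endian) → word 0xe1
seq [0+:4] = (word>>0) & 0xf = 1
addr_hi [4+:3] = (word>>4) & 0x7 = 6  ←
tag [7+:1] = (word>>7) & 0x1 = 1
addr_hi signed 3b, MSB=1: 6 - 8 = -2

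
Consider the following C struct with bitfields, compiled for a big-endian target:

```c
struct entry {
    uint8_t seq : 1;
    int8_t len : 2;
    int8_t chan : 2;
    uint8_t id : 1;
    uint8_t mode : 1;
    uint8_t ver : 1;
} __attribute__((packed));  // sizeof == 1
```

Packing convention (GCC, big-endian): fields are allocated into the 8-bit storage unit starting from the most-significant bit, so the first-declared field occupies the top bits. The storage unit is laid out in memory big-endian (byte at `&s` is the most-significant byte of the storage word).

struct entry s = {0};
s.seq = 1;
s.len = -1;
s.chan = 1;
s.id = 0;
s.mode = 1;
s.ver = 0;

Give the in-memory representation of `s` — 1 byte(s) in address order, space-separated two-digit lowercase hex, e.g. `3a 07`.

[7+:1] seq=1 & 0x1 = 0x1; word=0x80
[5+:2] len=-1 & 0x3 = 0x3; word=0xe0
[3+:2] chan=1 & 0x3 = 0x1; word=0xe8
[2+:1] id=0 & 0x1 = 0x0; word=0xe8
[1+:1] mode=1 & 0x1 = 0x1; word=0xea
[0+:1] ver=0 & 0x1 = 0x0; word=0xea
word = 0xea → big-endian bytes:
  [0]=0xea

ea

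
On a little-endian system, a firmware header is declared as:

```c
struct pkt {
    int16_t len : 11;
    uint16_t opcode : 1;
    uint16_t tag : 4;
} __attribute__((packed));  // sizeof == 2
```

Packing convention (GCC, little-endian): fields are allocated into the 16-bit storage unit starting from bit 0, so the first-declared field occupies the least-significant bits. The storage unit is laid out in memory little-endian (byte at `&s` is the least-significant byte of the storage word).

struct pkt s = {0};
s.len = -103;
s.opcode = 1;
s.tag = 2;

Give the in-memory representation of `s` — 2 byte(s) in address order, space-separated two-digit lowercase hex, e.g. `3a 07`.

99 2f

len:11 = -103 → 0x799 << 0 → word 0x0799
opcode:1 = 1 → 0x1 << 11 → word 0x0f99
tag:4 = 2 → 0x2 << 12 → word 0x2f99
word = 0x2f99 → little-endian bytes:
  [0]=0x99  [1]=0x2f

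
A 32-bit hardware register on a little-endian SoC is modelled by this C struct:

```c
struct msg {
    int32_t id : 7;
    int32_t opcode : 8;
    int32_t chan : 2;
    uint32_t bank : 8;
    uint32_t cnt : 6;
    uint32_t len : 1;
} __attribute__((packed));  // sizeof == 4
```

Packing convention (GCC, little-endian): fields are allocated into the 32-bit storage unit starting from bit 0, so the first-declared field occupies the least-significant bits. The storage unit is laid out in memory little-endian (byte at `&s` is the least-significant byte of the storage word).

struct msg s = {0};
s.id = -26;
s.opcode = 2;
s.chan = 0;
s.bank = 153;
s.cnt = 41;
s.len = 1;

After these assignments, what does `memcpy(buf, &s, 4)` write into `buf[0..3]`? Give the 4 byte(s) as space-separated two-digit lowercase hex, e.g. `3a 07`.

66 01 32 d3

[0+:7] id=-26 & 0x7f = 0x66; word=0x00000066
[7+:8] opcode=2 & 0xff = 0x2; word=0x00000166
[15+:2] chan=0 & 0x3 = 0x0; word=0x00000166
[17+:8] bank=153 & 0xff = 0x99; word=0x01320166
[25+:6] cnt=41 & 0x3f = 0x29; word=0x53320166
[31+:1] len=1 & 0x1 = 0x1; word=0xd3320166
word = 0xd3320166 → little-endian bytes:
  [0]=0x66  [1]=0x01  [2]=0x32  [3]=0xd3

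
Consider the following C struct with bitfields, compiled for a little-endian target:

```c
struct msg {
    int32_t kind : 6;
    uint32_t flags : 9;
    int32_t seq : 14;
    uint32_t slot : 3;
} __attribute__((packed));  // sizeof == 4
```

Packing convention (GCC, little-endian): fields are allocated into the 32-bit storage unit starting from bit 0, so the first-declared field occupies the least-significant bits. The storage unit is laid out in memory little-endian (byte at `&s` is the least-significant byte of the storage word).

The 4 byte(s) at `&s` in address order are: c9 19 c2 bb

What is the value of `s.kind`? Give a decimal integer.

[0]=0xc9 [1]=0x19 [2]=0xc2 [3]=0xbb (little-endian) → word 0xbbc219c9
kind [0+:6] = (word>>0) & 0x3f = 9  ←
flags [6+:9] = (word>>6) & 0x1ff = 103
seq [15+:14] = (word>>15) & 0x3fff = 14212
slot [29+:3] = (word>>29) & 0x7 = 5
kind signed 6b, MSB=0: value = 9

9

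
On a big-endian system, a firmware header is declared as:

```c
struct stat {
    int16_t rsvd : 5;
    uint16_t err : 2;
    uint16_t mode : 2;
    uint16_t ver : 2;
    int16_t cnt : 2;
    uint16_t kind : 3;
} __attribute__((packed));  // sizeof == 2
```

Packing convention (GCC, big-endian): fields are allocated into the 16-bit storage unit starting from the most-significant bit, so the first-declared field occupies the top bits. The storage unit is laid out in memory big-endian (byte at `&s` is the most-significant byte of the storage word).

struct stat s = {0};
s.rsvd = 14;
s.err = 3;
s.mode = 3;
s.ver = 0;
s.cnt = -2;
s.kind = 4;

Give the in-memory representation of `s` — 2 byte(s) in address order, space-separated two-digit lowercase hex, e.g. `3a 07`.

[11+:5] rsvd=14 & 0x1f = 0xe; word=0x7000
[9+:2] err=3 & 0x3 = 0x3; word=0x7600
[7+:2] mode=3 & 0x3 = 0x3; word=0x7780
[5+:2] ver=0 & 0x3 = 0x0; word=0x7780
[3+:2] cnt=-2 & 0x3 = 0x2; word=0x7790
[0+:3] kind=4 & 0x7 = 0x4; word=0x7794
word = 0x7794 → big-endian bytes:
  [0]=0x77  [1]=0x94

77 94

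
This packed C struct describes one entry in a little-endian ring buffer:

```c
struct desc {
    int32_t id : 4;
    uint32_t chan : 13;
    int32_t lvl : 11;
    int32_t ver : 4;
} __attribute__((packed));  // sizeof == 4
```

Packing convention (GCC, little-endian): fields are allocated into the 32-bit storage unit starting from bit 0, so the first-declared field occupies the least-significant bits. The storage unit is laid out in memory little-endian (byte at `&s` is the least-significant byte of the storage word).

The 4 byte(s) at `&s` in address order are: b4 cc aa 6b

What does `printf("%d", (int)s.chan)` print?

3275

[0]=0xb4 [1]=0xcc [2]=0xaa [3]=0x6b (little-endian) → word 0x6baaccb4
id:4 @ bit 0 → (0x6baaccb4>>0)&0xf = 0x4
chan:13 @ bit 4 → (0x6baaccb4>>4)&0x1fff = 0xccb  ←
lvl:11 @ bit 17 → (0x6baaccb4>>17)&0x7ff = 0x5d5
ver:4 @ bit 28 → (0x6baaccb4>>28)&0xf = 0x6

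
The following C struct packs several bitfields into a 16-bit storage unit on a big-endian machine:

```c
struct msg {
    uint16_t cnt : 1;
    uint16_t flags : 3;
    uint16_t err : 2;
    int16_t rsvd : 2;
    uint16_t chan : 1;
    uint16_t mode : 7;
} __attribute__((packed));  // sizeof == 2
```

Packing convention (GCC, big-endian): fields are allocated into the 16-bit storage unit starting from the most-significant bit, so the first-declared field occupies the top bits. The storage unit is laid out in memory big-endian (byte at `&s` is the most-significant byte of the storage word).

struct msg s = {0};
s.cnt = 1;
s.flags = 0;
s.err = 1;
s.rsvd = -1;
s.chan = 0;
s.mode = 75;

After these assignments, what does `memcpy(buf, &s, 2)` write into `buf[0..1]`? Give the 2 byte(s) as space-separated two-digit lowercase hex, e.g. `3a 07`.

87 4b

cnt (1b) val=1 bits=0x1 at bit 15: 0x8000
flags (3b) val=0 bits=0x0 at bit 12: 0x8000
err (2b) val=1 bits=0x1 at bit 10: 0x8400
rsvd (2b) val=-1 bits=0x3 at bit 8: 0x8700
chan (1b) val=0 bits=0x0 at bit 7: 0x8700
mode (7b) val=75 bits=0x4b at bit 0: 0x874b
word = 0x874b → big-endian bytes:
  [0]=0x87  [1]=0x4b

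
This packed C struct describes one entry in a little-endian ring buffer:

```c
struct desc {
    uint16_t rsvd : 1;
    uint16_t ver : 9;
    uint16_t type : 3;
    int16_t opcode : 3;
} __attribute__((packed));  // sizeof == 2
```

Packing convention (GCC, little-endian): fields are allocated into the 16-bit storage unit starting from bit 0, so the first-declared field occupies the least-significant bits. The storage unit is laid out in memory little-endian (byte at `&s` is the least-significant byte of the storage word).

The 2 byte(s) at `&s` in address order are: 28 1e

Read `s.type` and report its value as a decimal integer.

[0]=0x28 [1]=0x1e (little-endian) → word 0x1e28
rsvd:1 @ bit 0 → (0x1e28>>0)&0x1 = 0x0
ver:9 @ bit 1 → (0x1e28>>1)&0x1ff = 0x114
type:3 @ bit 10 → (0x1e28>>10)&0x7 = 0x7  ←
opcode:3 @ bit 13 → (0x1e28>>13)&0x7 = 0x0

7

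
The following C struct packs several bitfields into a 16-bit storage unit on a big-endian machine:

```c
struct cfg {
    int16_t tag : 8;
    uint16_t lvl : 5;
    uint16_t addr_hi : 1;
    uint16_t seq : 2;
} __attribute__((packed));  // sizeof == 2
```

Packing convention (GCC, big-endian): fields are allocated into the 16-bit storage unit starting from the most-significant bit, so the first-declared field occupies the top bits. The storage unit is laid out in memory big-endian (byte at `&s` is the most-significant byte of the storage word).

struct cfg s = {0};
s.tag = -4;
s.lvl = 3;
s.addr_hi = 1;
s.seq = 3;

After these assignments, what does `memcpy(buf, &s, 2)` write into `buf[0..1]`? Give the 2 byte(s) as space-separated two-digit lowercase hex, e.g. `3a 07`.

fc 1f

tag (8b) val=-4 bits=0xfc at bit 8: 0xfc00
lvl (5b) val=3 bits=0x3 at bit 3: 0xfc18
addr_hi (1b) val=1 bits=0x1 at bit 2: 0xfc1c
seq (2b) val=3 bits=0x3 at bit 0: 0xfc1f
word = 0xfc1f → big-endian bytes:
  [0]=0xfc  [1]=0x1f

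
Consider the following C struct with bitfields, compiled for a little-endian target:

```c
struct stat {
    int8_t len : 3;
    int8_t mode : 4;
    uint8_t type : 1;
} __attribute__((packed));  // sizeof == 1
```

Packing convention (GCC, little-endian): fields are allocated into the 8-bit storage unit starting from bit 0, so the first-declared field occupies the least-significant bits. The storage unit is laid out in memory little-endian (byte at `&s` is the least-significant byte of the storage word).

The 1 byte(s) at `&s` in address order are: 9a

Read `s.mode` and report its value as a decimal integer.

[0]=0x9a (little-endian) → word 0x9a
len [0+:3] = (word>>0) & 0x7 = 2
mode [3+:4] = (word>>3) & 0xf = 3  ←
type [7+:1] = (word>>7) & 0x1 = 1
mode signed 4b, MSB=0: value = 3

3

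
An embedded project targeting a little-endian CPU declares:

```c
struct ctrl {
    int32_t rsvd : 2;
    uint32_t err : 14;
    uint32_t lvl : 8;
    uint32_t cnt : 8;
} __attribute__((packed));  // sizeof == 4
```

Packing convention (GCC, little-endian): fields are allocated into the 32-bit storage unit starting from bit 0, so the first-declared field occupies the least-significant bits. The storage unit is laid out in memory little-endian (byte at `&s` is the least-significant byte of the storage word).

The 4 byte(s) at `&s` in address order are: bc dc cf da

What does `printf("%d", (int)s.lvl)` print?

[0]=0xbc [1]=0xdc [2]=0xcf [3]=0xda (little-endian) → word 0xdacfdcbc
rsvd:2 @ bit 0 → (0xdacfdcbc>>0)&0x3 = 0x0
err:14 @ bit 2 → (0xdacfdcbc>>2)&0x3fff = 0x372f
lvl:8 @ bit 16 → (0xdacfdcbc>>16)&0xff = 0xcf  ←
cnt:8 @ bit 24 → (0xdacfdcbc>>24)&0xff = 0xda

207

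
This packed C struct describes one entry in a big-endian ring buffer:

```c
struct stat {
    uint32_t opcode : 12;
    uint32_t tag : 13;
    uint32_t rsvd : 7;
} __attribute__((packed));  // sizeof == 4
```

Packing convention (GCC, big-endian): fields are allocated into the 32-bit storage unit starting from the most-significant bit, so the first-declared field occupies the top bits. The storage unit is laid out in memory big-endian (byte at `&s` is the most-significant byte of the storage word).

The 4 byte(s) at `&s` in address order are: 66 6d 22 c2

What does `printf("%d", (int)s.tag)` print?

6725

[0]=0x66 [1]=0x6d [2]=0x22 [3]=0xc2 (big-endian) → word 0x666d22c2
opcode [20+:12] = (word>>20) & 0xfff = 1638
tag [7+:13] = (word>>7) & 0x1fff = 6725  ←
rsvd [0+:7] = (word>>0) & 0x7f = 66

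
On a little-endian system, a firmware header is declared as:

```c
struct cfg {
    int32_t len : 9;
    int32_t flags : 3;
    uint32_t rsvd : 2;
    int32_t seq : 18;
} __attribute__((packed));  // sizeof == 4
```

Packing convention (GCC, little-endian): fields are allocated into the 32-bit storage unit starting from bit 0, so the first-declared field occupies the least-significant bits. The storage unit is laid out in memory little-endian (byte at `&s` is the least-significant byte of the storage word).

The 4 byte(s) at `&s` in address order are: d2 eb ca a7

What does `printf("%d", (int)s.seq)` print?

-90325

[0]=0xd2 [1]=0xeb [2]=0xca [3]=0xa7 (little-endian) → word 0xa7caebd2
len [0+:9] = (word>>0) & 0x1ff = 466
flags [9+:3] = (word>>9) & 0x7 = 5
rsvd [12+:2] = (word>>12) & 0x3 = 2
seq [14+:18] = (word>>14) & 0x3ffff = 171819  ←
seq signed 18b, MSB=1: 171819 - 262144 = -90325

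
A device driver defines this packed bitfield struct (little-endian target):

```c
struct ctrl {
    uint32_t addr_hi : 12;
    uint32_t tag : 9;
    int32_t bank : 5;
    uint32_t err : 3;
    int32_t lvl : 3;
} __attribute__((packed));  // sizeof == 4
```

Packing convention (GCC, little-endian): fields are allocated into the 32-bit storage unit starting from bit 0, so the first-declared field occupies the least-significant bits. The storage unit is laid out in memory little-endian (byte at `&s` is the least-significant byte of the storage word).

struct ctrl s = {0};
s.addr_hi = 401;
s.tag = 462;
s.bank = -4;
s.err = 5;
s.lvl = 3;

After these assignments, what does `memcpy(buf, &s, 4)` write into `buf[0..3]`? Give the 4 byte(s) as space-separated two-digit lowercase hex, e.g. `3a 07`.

addr_hi (12b) val=401 bits=0x191 at bit 0: 0x00000191
tag (9b) val=462 bits=0x1ce at bit 12: 0x001ce191
bank (5b) val=-4 bits=0x1c at bit 21: 0x039ce191
err (3b) val=5 bits=0x5 at bit 26: 0x179ce191
lvl (3b) val=3 bits=0x3 at bit 29: 0x779ce191
word = 0x779ce191 → little-endian bytes:
  [0]=0x91  [1]=0xe1  [2]=0x9c  [3]=0x77

91 e1 9c 77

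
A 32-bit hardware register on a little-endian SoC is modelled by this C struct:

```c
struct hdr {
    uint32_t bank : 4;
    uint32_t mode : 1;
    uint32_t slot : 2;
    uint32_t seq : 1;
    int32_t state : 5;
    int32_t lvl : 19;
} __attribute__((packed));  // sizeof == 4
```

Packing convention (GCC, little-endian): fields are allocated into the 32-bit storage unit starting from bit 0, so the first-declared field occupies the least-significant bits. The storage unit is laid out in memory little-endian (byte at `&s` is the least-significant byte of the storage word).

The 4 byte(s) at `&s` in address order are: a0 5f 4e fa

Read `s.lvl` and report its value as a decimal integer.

-11662

[0]=0xa0 [1]=0x5f [2]=0x4e [3]=0xfa (little-endian) → word 0xfa4e5fa0
bank [0+:4] = (word>>0) & 0xf = 0
mode [4+:1] = (word>>4) & 0x1 = 0
slot [5+:2] = (word>>5) & 0x3 = 1
seq [7+:1] = (word>>7) & 0x1 = 1
state [8+:5] = (word>>8) & 0x1f = 31
lvl [13+:19] = (word>>13) & 0x7ffff = 512626  ←
lvl signed 19b, MSB=1: 512626 - 524288 = -11662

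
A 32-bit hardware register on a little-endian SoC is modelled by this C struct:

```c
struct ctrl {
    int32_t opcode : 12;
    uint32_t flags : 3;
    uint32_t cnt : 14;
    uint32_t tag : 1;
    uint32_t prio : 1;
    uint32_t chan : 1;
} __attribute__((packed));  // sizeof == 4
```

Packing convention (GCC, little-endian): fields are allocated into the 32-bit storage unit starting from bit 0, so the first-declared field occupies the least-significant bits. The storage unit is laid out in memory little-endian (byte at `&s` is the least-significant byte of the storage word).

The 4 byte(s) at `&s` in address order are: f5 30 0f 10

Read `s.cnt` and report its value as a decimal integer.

[0]=0xf5 [1]=0x30 [2]=0x0f [3]=0x10 (little-endian) → word 0x100f30f5
opcode:12 @ bit 0 → (0x100f30f5>>0)&0xfff = 0xf5
flags:3 @ bit 12 → (0x100f30f5>>12)&0x7 = 0x3
cnt:14 @ bit 15 → (0x100f30f5>>15)&0x3fff = 0x201e  ←
tag:1 @ bit 29 → (0x100f30f5>>29)&0x1 = 0x0
prio:1 @ bit 30 → (0x100f30f5>>30)&0x1 = 0x0
chan:1 @ bit 31 → (0x100f30f5>>31)&0x1 = 0x0

8222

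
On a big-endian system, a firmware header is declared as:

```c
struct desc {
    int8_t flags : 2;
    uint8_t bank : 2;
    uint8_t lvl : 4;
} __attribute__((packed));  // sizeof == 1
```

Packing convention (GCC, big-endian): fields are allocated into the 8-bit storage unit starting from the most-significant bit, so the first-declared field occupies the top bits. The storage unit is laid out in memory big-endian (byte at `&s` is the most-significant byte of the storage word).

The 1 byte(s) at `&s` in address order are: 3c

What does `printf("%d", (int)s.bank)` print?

3

[0]=0x3c (big-endian) → word 0x3c
flags:2 @ bit 6 → (0x3c>>6)&0x3 = 0x0
bank:2 @ bit 4 → (0x3c>>4)&0x3 = 0x3  ←
lvl:4 @ bit 0 → (0x3c>>0)&0xf = 0xc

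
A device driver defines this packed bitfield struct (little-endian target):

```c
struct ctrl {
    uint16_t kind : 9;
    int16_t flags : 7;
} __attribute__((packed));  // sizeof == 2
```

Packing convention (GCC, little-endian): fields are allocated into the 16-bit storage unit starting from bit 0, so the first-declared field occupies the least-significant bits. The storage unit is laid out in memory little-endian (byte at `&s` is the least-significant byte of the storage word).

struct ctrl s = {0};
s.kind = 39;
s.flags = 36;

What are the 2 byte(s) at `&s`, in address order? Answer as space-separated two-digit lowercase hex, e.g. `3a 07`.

27 48

kind:9 = 39 → 0x27 << 0 → word 0x0027
flags:7 = 36 → 0x24 << 9 → word 0x4827
word = 0x4827 → little-endian bytes:
  [0]=0x27  [1]=0x48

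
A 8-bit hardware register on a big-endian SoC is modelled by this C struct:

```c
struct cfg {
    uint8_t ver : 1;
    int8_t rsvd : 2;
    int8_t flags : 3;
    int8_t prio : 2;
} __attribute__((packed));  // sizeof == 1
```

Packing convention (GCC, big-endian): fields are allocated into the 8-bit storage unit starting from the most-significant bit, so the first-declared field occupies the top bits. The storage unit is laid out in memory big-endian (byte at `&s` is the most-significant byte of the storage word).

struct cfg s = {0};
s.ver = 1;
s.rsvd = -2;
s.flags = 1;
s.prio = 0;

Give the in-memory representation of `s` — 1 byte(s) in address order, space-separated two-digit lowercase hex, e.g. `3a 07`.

ver (1b) val=1 bits=0x1 at bit 7: 0x80
rsvd (2b) val=-2 bits=0x2 at bit 5: 0xc0
flags (3b) val=1 bits=0x1 at bit 2: 0xc4
prio (2b) val=0 bits=0x0 at bit 0: 0xc4
word = 0xc4 → big-endian bytes:
  [0]=0xc4

c4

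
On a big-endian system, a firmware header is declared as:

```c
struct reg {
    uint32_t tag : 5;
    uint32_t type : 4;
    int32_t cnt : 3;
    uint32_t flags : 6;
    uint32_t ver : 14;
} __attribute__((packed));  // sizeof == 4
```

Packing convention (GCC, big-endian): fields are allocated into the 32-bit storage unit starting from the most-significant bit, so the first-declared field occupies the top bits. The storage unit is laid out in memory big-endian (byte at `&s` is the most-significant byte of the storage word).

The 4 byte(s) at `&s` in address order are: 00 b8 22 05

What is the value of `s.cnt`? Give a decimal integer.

[0]=0x00 [1]=0xb8 [2]=0x22 [3]=0x05 (big-endian) → word 0x00b82205
tag:5 @ bit 27 → (0x00b82205>>27)&0x1f = 0x0
type:4 @ bit 23 → (0x00b82205>>23)&0xf = 0x1
cnt:3 @ bit 20 → (0x00b82205>>20)&0x7 = 0x3  ←
flags:6 @ bit 14 → (0x00b82205>>14)&0x3f = 0x20
ver:14 @ bit 0 → (0x00b82205>>0)&0x3fff = 0x2205
cnt signed 3b, MSB=0: value = 3

3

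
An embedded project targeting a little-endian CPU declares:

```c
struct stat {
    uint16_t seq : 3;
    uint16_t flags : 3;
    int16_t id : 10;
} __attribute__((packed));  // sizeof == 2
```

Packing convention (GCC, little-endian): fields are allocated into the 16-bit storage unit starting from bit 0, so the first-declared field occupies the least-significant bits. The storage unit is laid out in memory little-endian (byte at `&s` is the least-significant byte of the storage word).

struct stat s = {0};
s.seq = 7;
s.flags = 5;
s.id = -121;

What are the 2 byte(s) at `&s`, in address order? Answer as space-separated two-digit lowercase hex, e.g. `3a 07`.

[0+:3] seq=7 & 0x7 = 0x7; word=0x0007
[3+:3] flags=5 & 0x7 = 0x5; word=0x002f
[6+:10] id=-121 & 0x3ff = 0x387; word=0xe1ef
word = 0xe1ef → little-endian bytes:
  [0]=0xef  [1]=0xe1

ef e1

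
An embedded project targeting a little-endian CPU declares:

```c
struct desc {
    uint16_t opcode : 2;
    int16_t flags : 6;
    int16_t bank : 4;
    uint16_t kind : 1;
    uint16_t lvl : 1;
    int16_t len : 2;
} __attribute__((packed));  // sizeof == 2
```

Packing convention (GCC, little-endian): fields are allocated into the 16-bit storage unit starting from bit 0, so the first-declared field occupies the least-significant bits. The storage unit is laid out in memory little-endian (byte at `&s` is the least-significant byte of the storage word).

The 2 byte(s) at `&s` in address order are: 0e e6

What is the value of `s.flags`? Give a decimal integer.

[0]=0x0e [1]=0xe6 (little-endian) → word 0xe60e
opcode:2 @ bit 0 → (0xe60e>>0)&0x3 = 0x2
flags:6 @ bit 2 → (0xe60e>>2)&0x3f = 0x3  ←
bank:4 @ bit 8 → (0xe60e>>8)&0xf = 0x6
kind:1 @ bit 12 → (0xe60e>>12)&0x1 = 0x0
lvl:1 @ bit 13 → (0xe60e>>13)&0x1 = 0x1
len:2 @ bit 14 → (0xe60e>>14)&0x3 = 0x3
flags signed 6b, MSB=0: value = 3

3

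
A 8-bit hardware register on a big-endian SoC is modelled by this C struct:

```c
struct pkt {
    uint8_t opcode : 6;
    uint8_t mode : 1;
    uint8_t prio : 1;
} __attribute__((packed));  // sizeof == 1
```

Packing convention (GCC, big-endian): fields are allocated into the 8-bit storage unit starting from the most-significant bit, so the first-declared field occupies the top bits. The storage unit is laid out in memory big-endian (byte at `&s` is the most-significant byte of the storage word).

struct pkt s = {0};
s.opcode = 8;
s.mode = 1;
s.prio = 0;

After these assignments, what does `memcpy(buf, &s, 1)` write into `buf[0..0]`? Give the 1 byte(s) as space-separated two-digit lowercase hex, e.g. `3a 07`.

opcode (6b) val=8 bits=0x8 at bit 2: 0x20
mode (1b) val=1 bits=0x1 at bit 1: 0x22
prio (1b) val=0 bits=0x0 at bit 0: 0x22
word = 0x22 → big-endian bytes:
  [0]=0x22

22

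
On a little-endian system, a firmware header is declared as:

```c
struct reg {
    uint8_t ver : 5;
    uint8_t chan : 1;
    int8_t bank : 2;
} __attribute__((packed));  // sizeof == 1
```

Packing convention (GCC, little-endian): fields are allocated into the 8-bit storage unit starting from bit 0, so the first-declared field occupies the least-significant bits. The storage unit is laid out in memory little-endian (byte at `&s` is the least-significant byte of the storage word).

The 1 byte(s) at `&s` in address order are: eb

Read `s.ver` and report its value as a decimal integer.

11

[0]=0xeb (little-endian) → word 0xeb
ver [0+:5] = (word>>0) & 0x1f = 11  ←
chan [5+:1] = (word>>5) & 0x1 = 1
bank [6+:2] = (word>>6) & 0x3 = 3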